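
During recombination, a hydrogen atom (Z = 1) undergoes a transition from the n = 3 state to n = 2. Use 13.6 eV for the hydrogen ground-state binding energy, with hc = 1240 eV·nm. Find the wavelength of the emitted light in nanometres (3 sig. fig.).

ΔE = 13.60 × (1/2² − 1/3²) = 13.60 × 0.1389 = 1.889 eV.
λ = hc/ΔE = 1240 / 1.889 = 656 nm.
This line belongs to the Balmer series.

656 nm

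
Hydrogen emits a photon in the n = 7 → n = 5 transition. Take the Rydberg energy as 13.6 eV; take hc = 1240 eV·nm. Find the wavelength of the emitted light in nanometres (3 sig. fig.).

4650 nm

ΔE = 13.60 × (1/5² − 1/7²) = 13.60 × 0.01959 = 0.2664 eV.
λ = hc/ΔE = 1240 / 0.2664 = 4650 nm.
This line belongs to the Pfund series.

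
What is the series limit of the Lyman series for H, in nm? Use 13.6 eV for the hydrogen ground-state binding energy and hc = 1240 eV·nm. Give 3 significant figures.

The Lyman series has lower level n_f = 1; the series limit corresponds to n_i → ∞.
ΔE_max = 13.6 × 1 / 1² = 13.60 eV.
λ_min = 1240 / 13.60 = 91.2 nm.

91.2 nm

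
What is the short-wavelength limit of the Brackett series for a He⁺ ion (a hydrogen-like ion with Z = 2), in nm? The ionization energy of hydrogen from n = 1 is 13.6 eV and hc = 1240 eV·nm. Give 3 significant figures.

365 nm

The Brackett series has lower level n_f = 4; the series limit corresponds to n_i → ∞.
ΔE_max = 13.6 × 4 / 4² = 3.400 eV.
λ_min = 1240 / 3.400 = 365 nm.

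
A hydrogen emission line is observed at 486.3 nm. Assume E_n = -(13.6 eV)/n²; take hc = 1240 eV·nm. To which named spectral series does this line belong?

ΔE = 1240/486.3 = 2.550 eV.
This matches 13.6 × (1/2² − 1/4²), so n_f = 2: the Balmer series.

Balmer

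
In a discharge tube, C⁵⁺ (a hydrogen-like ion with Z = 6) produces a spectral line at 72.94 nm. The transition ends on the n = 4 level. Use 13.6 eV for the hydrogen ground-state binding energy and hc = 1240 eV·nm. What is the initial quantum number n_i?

The photon energy is ΔE = hc/λ = 1240 / 72.94 = 17.00 eV.
With Z = 6, ΔE = 489.6 × (1/n_f² − 1/n_i²), so 1/n_f² − 1/n_i² = 0.03472.
With n_f = 4: 1/n_i² = 1/16 − 0.03472 = 0.02778, so n_i ≈ 6.00.

n_i = 6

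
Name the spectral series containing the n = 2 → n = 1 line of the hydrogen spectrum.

The series is set by the lower level: n_f = 1 is the Lyman series.

Lyman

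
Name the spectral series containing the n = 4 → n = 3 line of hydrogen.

Paschen

The series is set by the lower level: n_f = 3 is the Paschen series.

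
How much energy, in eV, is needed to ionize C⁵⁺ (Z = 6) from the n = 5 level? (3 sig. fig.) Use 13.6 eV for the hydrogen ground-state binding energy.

E_n = −13.6 Z²/n² = −489.6/n² eV for Z = 6.
E_5 = −489.6/25 = −19.6 eV, so ionization (to E = 0) requires 19.6 eV.

19.6 eV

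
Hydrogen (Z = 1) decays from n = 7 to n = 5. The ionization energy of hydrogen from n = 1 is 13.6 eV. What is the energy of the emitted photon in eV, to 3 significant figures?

0.266 eV

E_7 = −13.60/49 = −0.2776 eV and E_5 = −13.60/25 = −0.5440 eV.
The photon energy is |E_7 − E_5| = 0.266 eV.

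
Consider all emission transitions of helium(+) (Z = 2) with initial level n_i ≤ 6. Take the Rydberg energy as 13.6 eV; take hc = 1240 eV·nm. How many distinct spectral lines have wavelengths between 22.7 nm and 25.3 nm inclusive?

Enumerate all n_i → n_f pairs with 1 ≤ n_f < n_i ≤ 6 and compute λ = 1240 / [13.6·4·(1/n_f² − 1/n_i²)].
Lines falling in [22.7, 25.3] nm: 6→1 (23.45 nm), 5→1 (23.74 nm), 4→1 (24.31 nm).

3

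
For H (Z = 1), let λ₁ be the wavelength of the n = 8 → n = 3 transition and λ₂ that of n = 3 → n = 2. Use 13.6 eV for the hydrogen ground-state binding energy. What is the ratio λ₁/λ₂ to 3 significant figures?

1.45

λ ∝ 1/ΔE ∝ 1/(1/n_f² − 1/n_i²), and the Z² and hc factors cancel in the ratio.
λ₁/λ₂ = (1/2² − 1/3²)/(1/3² − 1/8²) = 0.1389/0.09549 = 1.45.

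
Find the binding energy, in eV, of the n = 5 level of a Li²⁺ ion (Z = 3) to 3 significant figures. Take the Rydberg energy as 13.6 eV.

4.90 eV

E_n = −13.6 Z²/n² = −122.4/n² eV for Z = 3.
E_5 = −122.4/25 = −4.90 eV, so ionization (to E = 0) requires 4.90 eV.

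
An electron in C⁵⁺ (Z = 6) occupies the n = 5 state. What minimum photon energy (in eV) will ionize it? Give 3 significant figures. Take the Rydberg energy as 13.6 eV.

E_n = −13.6 Z²/n² = −489.6/n² eV for Z = 6.
E_5 = −489.6/25 = −19.6 eV, so ionization (to E = 0) requires 19.6 eV.

19.6 eV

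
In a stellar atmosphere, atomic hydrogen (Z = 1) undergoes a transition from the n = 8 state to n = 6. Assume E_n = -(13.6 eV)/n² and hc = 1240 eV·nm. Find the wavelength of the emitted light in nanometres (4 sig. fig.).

7503 nm

ΔE = 13.60 × (1/6² − 1/8²) = 13.60 × 0.01215 = 0.1653 eV.
λ = hc/ΔE = 1240 / 0.1653 = 7503 nm.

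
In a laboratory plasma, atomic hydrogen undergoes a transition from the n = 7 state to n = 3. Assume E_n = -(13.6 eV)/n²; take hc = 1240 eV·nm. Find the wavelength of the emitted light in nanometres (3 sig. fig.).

ΔE = 13.60 × (1/3² − 1/7²) = 13.60 × 0.09070 = 1.234 eV.
λ = hc/ΔE = 1240 / 1.234 = 1010 nm.

1010 nm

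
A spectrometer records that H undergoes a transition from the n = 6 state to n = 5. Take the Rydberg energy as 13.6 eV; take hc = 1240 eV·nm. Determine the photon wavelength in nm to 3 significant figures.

ΔE = 13.60 × (1/5² − 1/6²) = 13.60 × 0.01222 = 0.1662 eV.
λ = hc/ΔE = 1240 / 0.1662 = 7460 nm.

7460 nm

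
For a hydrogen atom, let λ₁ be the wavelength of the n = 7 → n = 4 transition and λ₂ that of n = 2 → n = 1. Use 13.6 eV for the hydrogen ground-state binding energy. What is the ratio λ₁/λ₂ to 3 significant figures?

λ ∝ 1/ΔE ∝ 1/(1/n_f² − 1/n_i²), and the Z² and hc factors cancel in the ratio.
λ₁/λ₂ = (1/1² − 1/2²)/(1/4² − 1/7²) = 0.7500/0.04209 = 17.8.

17.8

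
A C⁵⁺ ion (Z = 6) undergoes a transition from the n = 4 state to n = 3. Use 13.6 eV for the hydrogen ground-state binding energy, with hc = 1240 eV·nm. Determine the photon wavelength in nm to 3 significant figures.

For Z = 6 the level energies scale as Z², so the effective Rydberg energy is 13.6 × 36 = 489.6 eV.
ΔE = 489.6 × (1/3² − 1/4²) = 489.6 × 0.04861 = 23.80 eV.
λ = hc/ΔE = 1240 / 23.80 = 52.1 nm.

52.1 nm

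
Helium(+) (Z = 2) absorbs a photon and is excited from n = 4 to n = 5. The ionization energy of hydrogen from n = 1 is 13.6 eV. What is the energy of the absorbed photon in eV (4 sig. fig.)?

1.224 eV

The Bohr energies scale as Z², so for Z = 2: E_n = −54.40/n² eV.
E_5 = −54.40/25 = −2.176 eV and E_4 = −54.40/16 = −3.400 eV.
The photon energy is |E_5 − E_4| = 1.224 eV.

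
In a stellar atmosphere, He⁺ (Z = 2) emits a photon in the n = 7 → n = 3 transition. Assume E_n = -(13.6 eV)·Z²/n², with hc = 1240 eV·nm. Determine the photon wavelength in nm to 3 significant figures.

251 nm

For Z = 2 the level energies scale as Z², so the effective Rydberg energy is 13.6 × 4 = 54.40 eV.
ΔE = 54.40 × (1/3² − 1/7²) = 54.40 × 0.09070 = 4.934 eV.
λ = hc/ΔE = 1240 / 4.934 = 251 nm.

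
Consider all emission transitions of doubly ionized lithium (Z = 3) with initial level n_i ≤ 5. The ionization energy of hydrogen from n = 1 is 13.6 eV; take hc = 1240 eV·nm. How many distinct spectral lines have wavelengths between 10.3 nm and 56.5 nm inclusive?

Enumerate all n_i → n_f pairs with 1 ≤ n_f < n_i ≤ 5 and compute λ = 1240 / [13.6·9·(1/n_f² − 1/n_i²)].
Lines falling in [10.3, 56.5] nm: 5→1 (10.55 nm), 4→1 (10.81 nm), 3→1 (11.40 nm), 2→1 (13.51 nm), 5→2 (48.24 nm), 4→2 (54.03 nm).

6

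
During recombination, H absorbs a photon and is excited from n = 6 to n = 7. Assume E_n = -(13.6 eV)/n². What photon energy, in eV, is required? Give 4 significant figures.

E_7 = −13.60/49 = −0.2776 eV and E_6 = −13.60/36 = −0.3778 eV.
The photon energy is |E_7 − E_6| = 0.1002 eV.

0.1002 eV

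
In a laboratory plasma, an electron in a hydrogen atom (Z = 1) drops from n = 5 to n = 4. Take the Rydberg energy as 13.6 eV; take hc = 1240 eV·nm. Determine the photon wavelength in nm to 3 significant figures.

ΔE = 13.60 × (1/4² − 1/5²) = 13.60 × 0.02250 = 0.3060 eV.
λ = hc/ΔE = 1240 / 0.3060 = 4050 nm.

4050 nm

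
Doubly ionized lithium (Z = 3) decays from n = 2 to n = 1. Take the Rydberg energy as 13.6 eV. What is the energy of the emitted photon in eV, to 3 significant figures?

The Bohr energies scale as Z², so for Z = 3: E_n = −122.4/n² eV.
E_2 = −122.4/4 = −30.60 eV and E_1 = −122.4/1 = −122.4 eV.
The photon energy is |E_2 − E_1| = 91.8 eV.

91.8 eV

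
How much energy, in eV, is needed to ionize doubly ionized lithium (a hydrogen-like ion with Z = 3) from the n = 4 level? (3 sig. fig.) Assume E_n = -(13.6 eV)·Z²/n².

7.65 eV

E_n = −13.6 Z²/n² = −122.4/n² eV for Z = 3.
E_4 = −122.4/16 = −7.65 eV, so ionization (to E = 0) requires 7.65 eV.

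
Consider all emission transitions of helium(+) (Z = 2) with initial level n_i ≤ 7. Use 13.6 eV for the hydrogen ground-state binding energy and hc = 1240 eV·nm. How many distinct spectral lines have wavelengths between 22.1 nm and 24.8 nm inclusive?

4

Enumerate all n_i → n_f pairs with 1 ≤ n_f < n_i ≤ 7 and compute λ = 1240 / [13.6·4·(1/n_f² − 1/n_i²)].
Lines falling in [22.1, 24.8] nm: 7→1 (23.27 nm), 6→1 (23.45 nm), 5→1 (23.74 nm), 4→1 (24.31 nm).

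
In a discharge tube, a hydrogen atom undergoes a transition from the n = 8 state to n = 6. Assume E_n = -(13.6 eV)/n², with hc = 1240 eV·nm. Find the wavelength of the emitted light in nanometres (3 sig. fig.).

7500 nm

ΔE = 13.60 × (1/6² − 1/8²) = 13.60 × 0.01215 = 0.1653 eV.
λ = hc/ΔE = 1240 / 0.1653 = 7500 nm.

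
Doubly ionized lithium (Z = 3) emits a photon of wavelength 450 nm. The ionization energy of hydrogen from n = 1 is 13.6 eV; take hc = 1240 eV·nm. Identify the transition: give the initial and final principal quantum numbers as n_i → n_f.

n_i = 5, n_f = 4

The photon energy is ΔE = hc/λ = 1240 / 450 = 2.756 eV.
With Z = 3, ΔE = 122.4 × (1/n_f² − 1/n_i²), so 1/n_f² − 1/n_i² = 0.02251.
Trying n_f = 4 gives 1/n_i² = 0.03999, i.e. n_i ≈ 5; this pair matches.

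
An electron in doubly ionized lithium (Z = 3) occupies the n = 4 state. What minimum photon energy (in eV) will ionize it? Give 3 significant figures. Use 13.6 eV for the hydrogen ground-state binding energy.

7.65 eV

E_n = −13.6 Z²/n² = −122.4/n² eV for Z = 3.
E_4 = −122.4/16 = −7.65 eV, so ionization (to E = 0) requires 7.65 eV.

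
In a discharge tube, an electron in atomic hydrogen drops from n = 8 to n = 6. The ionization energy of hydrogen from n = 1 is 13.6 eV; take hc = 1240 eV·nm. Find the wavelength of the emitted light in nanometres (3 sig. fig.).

7500 nm

ΔE = 13.60 × (1/6² − 1/8²) = 13.60 × 0.01215 = 0.1653 eV.
λ = hc/ΔE = 1240 / 0.1653 = 7500 nm.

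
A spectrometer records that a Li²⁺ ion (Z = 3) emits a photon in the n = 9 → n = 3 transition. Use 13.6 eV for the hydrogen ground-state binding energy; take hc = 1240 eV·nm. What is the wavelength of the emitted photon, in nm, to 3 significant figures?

For Z = 3 the level energies scale as Z², so the effective Rydberg energy is 13.6 × 9 = 122.4 eV.
ΔE = 122.4 × (1/3² − 1/9²) = 122.4 × 0.09877 = 12.09 eV.
λ = hc/ΔE = 1240 / 12.09 = 103 nm.

103 nm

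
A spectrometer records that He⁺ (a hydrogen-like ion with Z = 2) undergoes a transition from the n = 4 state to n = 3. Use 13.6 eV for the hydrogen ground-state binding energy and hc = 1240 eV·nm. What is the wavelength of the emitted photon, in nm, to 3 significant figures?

For Z = 2 the level energies scale as Z², so the effective Rydberg energy is 13.6 × 4 = 54.40 eV.
ΔE = 54.40 × (1/3² − 1/4²) = 54.40 × 0.04861 = 2.644 eV.
λ = hc/ΔE = 1240 / 2.644 = 469 nm.

469 nm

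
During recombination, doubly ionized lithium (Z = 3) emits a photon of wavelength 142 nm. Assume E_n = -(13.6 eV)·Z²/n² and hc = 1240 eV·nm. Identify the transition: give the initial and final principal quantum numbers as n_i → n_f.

n_i = 5, n_f = 3

The photon energy is ΔE = hc/λ = 1240 / 142 = 8.732 eV.
With Z = 3, ΔE = 122.4 × (1/n_f² − 1/n_i²), so 1/n_f² − 1/n_i² = 0.07134.
Trying n_f = 3 gives 1/n_i² = 0.03977, i.e. n_i ≈ 5; this pair matches.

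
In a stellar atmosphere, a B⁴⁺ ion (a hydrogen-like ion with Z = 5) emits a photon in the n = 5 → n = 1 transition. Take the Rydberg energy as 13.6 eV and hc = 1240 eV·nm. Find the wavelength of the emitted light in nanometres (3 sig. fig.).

For Z = 5 the level energies scale as Z², so the effective Rydberg energy is 13.6 × 25 = 340.0 eV.
ΔE = 340.0 × (1/1² − 1/5²) = 340.0 × 0.9600 = 326.4 eV.
λ = hc/ΔE = 1240 / 326.4 = 3.80 nm.

3.80 nm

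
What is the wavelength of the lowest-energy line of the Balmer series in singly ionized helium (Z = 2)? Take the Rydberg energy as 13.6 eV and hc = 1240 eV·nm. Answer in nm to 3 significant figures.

164 nm

The Balmer series terminates on n_f = 2; the first line has n_i = 2+1 = 3.
ΔE = 54.40 × (1/2² − 1/3²) = 7.556 eV.
λ = 1240 / 7.556 = 164 nm.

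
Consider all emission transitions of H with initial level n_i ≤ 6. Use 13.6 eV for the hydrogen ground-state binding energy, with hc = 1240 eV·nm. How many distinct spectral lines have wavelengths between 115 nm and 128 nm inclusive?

Enumerate all n_i → n_f pairs with 1 ≤ n_f < n_i ≤ 6 and compute λ = 1240 / [13.6·1·(1/n_f² − 1/n_i²)].
Lines falling in [115, 128] nm: 2→1 (121.6 nm).

1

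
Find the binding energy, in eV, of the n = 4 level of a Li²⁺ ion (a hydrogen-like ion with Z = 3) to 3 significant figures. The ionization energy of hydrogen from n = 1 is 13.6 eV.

7.65 eV

E_n = −13.6 Z²/n² = −122.4/n² eV for Z = 3.
E_4 = −122.4/16 = −7.65 eV, so ionization (to E = 0) requires 7.65 eV.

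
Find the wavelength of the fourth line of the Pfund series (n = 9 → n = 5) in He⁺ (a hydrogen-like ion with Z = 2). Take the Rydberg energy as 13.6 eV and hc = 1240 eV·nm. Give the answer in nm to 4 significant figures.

824.3 nm

The Pfund series terminates on n_f = 5; the fourth line has n_i = 5+4 = 9.
ΔE = 54.40 × (1/5² − 1/9²) = 1.504 eV.
λ = 1240 / 1.504 = 824.3 nm.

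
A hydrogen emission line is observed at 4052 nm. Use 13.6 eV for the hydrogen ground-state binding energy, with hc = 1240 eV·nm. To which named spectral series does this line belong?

Brackett

ΔE = 1240/4052 = 0.3060 eV.
This matches 13.6 × (1/4² − 1/5²), so n_f = 4: the Brackett series.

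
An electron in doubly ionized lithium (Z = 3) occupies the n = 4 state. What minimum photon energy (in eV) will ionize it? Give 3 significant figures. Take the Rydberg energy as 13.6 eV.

7.65 eV

E_n = −13.6 Z²/n² = −122.4/n² eV for Z = 3.
E_4 = −122.4/16 = −7.65 eV, so ionization (to E = 0) requires 7.65 eV.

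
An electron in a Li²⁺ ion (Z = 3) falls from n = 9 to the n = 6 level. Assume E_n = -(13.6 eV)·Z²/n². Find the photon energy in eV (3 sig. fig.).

The Bohr energies scale as Z², so for Z = 3: E_n = −122.4/n² eV.
E_9 = −122.4/81 = −1.511 eV and E_6 = −122.4/36 = −3.400 eV.
The photon energy is |E_9 − E_6| = 1.89 eV.

1.89 eV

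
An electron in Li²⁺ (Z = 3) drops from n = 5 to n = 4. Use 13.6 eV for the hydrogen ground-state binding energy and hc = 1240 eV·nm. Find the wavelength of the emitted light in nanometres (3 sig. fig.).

For Z = 3 the level energies scale as Z², so the effective Rydberg energy is 13.6 × 9 = 122.4 eV.
ΔE = 122.4 × (1/4² − 1/5²) = 122.4 × 0.02250 = 2.754 eV.
λ = hc/ΔE = 1240 / 2.754 = 450 nm.

450 nm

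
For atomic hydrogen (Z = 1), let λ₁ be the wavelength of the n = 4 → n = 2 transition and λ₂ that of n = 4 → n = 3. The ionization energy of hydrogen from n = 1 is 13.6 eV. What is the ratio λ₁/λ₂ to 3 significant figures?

λ ∝ 1/ΔE ∝ 1/(1/n_f² − 1/n_i²), and the Z² and hc factors cancel in the ratio.
λ₁/λ₂ = (1/3² − 1/4²)/(1/2² − 1/4²) = 0.04861/0.1875 = 0.259.

0.259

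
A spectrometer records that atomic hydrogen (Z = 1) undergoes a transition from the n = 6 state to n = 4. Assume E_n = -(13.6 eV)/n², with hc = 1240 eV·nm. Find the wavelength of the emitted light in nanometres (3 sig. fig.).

ΔE = 13.60 × (1/4² − 1/6²) = 13.60 × 0.03472 = 0.4722 eV.
λ = hc/ΔE = 1240 / 0.4722 = 2630 nm.
This line belongs to the Brackett series.

2630 nm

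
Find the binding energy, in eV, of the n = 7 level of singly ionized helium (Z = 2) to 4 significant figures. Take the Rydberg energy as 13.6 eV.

E_n = −13.6 Z²/n² = −54.40/n² eV for Z = 2.
E_7 = −54.40/49 = −1.110 eV, so ionization (to E = 0) requires 1.110 eV.

1.110 eV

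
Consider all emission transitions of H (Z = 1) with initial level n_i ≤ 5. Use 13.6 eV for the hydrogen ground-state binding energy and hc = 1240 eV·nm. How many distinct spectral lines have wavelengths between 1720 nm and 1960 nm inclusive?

Enumerate all n_i → n_f pairs with 1 ≤ n_f < n_i ≤ 5 and compute λ = 1240 / [13.6·1·(1/n_f² − 1/n_i²)].
Lines falling in [1720, 1960] nm: 4→3 (1876 nm).

1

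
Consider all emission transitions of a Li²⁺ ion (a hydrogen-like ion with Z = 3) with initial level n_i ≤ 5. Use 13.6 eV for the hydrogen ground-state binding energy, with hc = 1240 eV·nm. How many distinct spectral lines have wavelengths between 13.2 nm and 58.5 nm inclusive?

3

Enumerate all n_i → n_f pairs with 1 ≤ n_f < n_i ≤ 5 and compute λ = 1240 / [13.6·9·(1/n_f² − 1/n_i²)].
Lines falling in [13.2, 58.5] nm: 2→1 (13.51 nm), 5→2 (48.24 nm), 4→2 (54.03 nm).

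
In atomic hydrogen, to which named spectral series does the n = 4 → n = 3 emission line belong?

The series is set by the lower level: n_f = 3 is the Paschen series.

Paschen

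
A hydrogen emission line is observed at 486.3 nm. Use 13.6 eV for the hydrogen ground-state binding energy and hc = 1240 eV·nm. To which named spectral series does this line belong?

ΔE = 1240/486.3 = 2.550 eV.
This matches 13.6 × (1/2² − 1/4²), so n_f = 2: the Balmer series.

Balmer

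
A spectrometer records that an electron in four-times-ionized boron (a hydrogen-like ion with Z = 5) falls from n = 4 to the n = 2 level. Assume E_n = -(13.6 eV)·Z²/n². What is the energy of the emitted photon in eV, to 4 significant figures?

The Bohr energies scale as Z², so for Z = 5: E_n = −340.0/n² eV.
E_4 = −340.0/16 = −21.25 eV and E_2 = −340.0/4 = −85.00 eV.
The photon energy is |E_4 − E_2| = 63.75 eV.

63.75 eV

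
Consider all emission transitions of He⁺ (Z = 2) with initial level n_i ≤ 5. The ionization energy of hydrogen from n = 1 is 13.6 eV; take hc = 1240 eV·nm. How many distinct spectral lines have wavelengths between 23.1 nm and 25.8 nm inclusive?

Enumerate all n_i → n_f pairs with 1 ≤ n_f < n_i ≤ 5 and compute λ = 1240 / [13.6·4·(1/n_f² − 1/n_i²)].
Lines falling in [23.1, 25.8] nm: 5→1 (23.74 nm), 4→1 (24.31 nm), 3→1 (25.64 nm).

3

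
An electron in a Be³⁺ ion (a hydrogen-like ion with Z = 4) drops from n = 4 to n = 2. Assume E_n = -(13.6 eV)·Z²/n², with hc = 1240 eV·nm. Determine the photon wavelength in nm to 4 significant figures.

For Z = 4 the level energies scale as Z², so the effective Rydberg energy is 13.6 × 16 = 217.6 eV.
ΔE = 217.6 × (1/2² − 1/4²) = 217.6 × 0.1875 = 40.80 eV.
λ = hc/ΔE = 1240 / 40.80 = 30.39 nm.

30.39 nm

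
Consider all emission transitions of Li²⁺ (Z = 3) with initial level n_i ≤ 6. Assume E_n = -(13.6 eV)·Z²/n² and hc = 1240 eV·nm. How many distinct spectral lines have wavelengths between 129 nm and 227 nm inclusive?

Enumerate all n_i → n_f pairs with 1 ≤ n_f < n_i ≤ 6 and compute λ = 1240 / [13.6·9·(1/n_f² − 1/n_i²)].
Lines falling in [129, 227] nm: 5→3 (142.5 nm), 4→3 (208.4 nm).

2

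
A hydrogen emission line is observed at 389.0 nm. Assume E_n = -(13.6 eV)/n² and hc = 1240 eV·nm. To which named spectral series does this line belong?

ΔE = 1240/389.0 = 3.188 eV.
This matches 13.6 × (1/2² − 1/8²), so n_f = 2: the Balmer series.

Balmer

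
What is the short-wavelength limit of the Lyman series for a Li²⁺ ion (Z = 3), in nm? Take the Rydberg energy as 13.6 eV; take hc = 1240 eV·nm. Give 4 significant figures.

10.13 nm

The Lyman series has lower level n_f = 1; the series limit corresponds to n_i → ∞.
ΔE_max = 13.6 × 9 / 1² = 122.4 eV.
λ_min = 1240 / 122.4 = 10.13 nm.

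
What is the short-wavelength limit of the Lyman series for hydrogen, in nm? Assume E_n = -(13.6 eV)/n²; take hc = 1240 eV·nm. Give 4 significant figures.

91.18 nm

The Lyman series has lower level n_f = 1; the series limit corresponds to n_i → ∞.
ΔE_max = 13.6 × 1 / 1² = 13.60 eV.
λ_min = 1240 / 13.60 = 91.18 nm.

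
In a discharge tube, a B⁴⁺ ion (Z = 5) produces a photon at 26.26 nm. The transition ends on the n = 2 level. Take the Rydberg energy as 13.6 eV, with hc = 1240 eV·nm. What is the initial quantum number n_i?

n_i = 3

The photon energy is ΔE = hc/λ = 1240 / 26.26 = 47.22 eV.
With Z = 5, ΔE = 340.0 × (1/n_f² − 1/n_i²), so 1/n_f² − 1/n_i² = 0.1389.
With n_f = 2: 1/n_i² = 1/4 − 0.1389 = 0.1111, so n_i ≈ 3.00.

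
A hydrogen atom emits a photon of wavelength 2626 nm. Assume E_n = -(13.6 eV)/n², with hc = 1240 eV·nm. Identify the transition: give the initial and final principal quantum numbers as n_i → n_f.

The photon energy is ΔE = hc/λ = 1240 / 2626 = 0.4722 eV.
With Z = 1, ΔE = 13.60 × (1/n_f² − 1/n_i²), so 1/n_f² − 1/n_i² = 0.03472.
Trying n_f = 4 gives 1/n_i² = 0.02778, i.e. n_i ≈ 6; this pair matches.

n_i = 6, n_f = 4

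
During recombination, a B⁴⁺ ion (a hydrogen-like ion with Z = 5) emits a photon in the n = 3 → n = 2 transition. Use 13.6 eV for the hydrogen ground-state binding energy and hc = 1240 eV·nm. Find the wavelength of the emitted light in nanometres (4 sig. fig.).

For Z = 5 the level energies scale as Z², so the effective Rydberg energy is 13.6 × 25 = 340.0 eV.
ΔE = 340.0 × (1/2² − 1/3²) = 340.0 × 0.1389 = 47.22 eV.
λ = hc/ΔE = 1240 / 47.22 = 26.26 nm.

26.26 nm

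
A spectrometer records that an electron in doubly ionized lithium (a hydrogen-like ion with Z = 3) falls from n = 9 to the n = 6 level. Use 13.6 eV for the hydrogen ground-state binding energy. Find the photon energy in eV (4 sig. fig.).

1.889 eV

The Bohr energies scale as Z², so for Z = 3: E_n = −122.4/n² eV.
E_9 = −122.4/81 = −1.511 eV and E_6 = −122.4/36 = −3.400 eV.
The photon energy is |E_9 − E_6| = 1.889 eV.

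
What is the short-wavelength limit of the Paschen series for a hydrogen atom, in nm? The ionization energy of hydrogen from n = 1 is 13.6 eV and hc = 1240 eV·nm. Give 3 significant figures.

The Paschen series has lower level n_f = 3; the series limit corresponds to n_i → ∞.
ΔE_max = 13.6 × 1 / 3² = 1.511 eV.
λ_min = 1240 / 1.511 = 821 nm.

821 nm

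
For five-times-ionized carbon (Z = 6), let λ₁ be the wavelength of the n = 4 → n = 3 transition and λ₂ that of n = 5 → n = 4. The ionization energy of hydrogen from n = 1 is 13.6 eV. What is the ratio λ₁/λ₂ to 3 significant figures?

0.463

λ ∝ 1/ΔE ∝ 1/(1/n_f² − 1/n_i²), and the Z² and hc factors cancel in the ratio.
λ₁/λ₂ = (1/4² − 1/5²)/(1/3² − 1/4²) = 0.02250/0.04861 = 0.463.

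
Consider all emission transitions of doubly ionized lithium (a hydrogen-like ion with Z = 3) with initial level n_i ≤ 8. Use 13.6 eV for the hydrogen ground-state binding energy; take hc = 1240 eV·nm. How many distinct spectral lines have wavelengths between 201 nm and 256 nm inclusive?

3

Enumerate all n_i → n_f pairs with 1 ≤ n_f < n_i ≤ 8 and compute λ = 1240 / [13.6·9·(1/n_f² − 1/n_i²)].
Lines falling in [201, 256] nm: 4→3 (208.4 nm), 8→4 (216.1 nm), 7→4 (240.7 nm).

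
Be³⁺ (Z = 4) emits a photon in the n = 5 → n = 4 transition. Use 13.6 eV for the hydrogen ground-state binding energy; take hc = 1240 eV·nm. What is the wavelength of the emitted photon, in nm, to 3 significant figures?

For Z = 4 the level energies scale as Z², so the effective Rydberg energy is 13.6 × 16 = 217.6 eV.
ΔE = 217.6 × (1/4² − 1/5²) = 217.6 × 0.02250 = 4.896 eV.
λ = hc/ΔE = 1240 / 4.896 = 253 nm.

253 nm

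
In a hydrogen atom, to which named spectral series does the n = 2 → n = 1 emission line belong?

Lyman

The series is set by the lower level: n_f = 1 is the Lyman series.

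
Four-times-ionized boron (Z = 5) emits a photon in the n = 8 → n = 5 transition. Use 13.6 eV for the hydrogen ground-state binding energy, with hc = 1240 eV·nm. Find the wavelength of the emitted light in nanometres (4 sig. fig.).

For Z = 5 the level energies scale as Z², so the effective Rydberg energy is 13.6 × 25 = 340.0 eV.
ΔE = 340.0 × (1/5² − 1/8²) = 340.0 × 0.02438 = 8.288 eV.
λ = hc/ΔE = 1240 / 8.288 = 149.6 nm.

149.6 nm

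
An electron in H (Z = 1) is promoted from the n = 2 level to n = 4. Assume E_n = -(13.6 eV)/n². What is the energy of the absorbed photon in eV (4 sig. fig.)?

2.550 eV

E_4 = −13.60/16 = −0.8500 eV and E_2 = −13.60/4 = −3.400 eV.
The photon energy is |E_4 − E_2| = 2.550 eV.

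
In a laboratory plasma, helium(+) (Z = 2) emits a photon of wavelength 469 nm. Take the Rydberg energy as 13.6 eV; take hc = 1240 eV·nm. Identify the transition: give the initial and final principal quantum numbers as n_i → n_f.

n_i = 4, n_f = 3

The photon energy is ΔE = hc/λ = 1240 / 469 = 2.644 eV.
With Z = 2, ΔE = 54.40 × (1/n_f² − 1/n_i²), so 1/n_f² − 1/n_i² = 0.04860.
Trying n_f = 3 gives 1/n_i² = 0.06251, i.e. n_i ≈ 4; this pair matches.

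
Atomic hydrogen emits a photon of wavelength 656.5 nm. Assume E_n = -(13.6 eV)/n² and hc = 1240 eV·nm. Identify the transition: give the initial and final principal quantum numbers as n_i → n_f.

n_i = 3, n_f = 2

The photon energy is ΔE = hc/λ = 1240 / 656.5 = 1.889 eV.
With Z = 1, ΔE = 13.60 × (1/n_f² − 1/n_i²), so 1/n_f² − 1/n_i² = 0.1389.
Trying n_f = 2 gives 1/n_i² = 0.1111, i.e. n_i ≈ 3; this pair matches.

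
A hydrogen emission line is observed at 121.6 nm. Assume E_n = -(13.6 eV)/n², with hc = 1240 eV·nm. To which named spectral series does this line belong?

ΔE = 1240/121.6 = 10.20 eV.
This matches 13.6 × (1/1² − 1/2²), so n_f = 1: the Lyman series.

Lyman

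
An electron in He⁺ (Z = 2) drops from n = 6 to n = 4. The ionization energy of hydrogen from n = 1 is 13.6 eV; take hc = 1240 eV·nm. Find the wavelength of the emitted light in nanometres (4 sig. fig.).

656.5 nm

For Z = 2 the level energies scale as Z², so the effective Rydberg energy is 13.6 × 4 = 54.40 eV.
ΔE = 54.40 × (1/4² − 1/6²) = 54.40 × 0.03472 = 1.889 eV.
λ = hc/ΔE = 1240 / 1.889 = 656.5 nm.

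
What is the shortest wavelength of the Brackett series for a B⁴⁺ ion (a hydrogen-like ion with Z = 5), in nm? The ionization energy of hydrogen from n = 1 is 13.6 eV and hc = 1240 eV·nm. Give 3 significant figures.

58.4 nm

The Brackett series has lower level n_f = 4; the series limit corresponds to n_i → ∞.
ΔE_max = 13.6 × 25 / 4² = 21.25 eV.
λ_min = 1240 / 21.25 = 58.4 nm.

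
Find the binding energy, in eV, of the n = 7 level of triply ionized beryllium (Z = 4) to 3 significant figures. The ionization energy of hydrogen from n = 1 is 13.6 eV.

4.44 eV

E_n = −13.6 Z²/n² = −217.6/n² eV for Z = 4.
E_7 = −217.6/49 = −4.44 eV, so ionization (to E = 0) requires 4.44 eV.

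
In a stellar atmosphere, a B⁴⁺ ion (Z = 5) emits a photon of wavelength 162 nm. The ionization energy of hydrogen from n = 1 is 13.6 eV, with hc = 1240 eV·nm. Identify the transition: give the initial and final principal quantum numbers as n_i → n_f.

n_i = 5, n_f = 4

The photon energy is ΔE = hc/λ = 1240 / 162 = 7.654 eV.
With Z = 5, ΔE = 340.0 × (1/n_f² − 1/n_i²), so 1/n_f² − 1/n_i² = 0.02251.
Trying n_f = 4 gives 1/n_i² = 0.03999, i.e. n_i ≈ 5; this pair matches.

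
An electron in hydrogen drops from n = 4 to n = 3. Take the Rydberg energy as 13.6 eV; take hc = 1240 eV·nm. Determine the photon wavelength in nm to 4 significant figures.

1876 nm

ΔE = 13.60 × (1/3² − 1/4²) = 13.60 × 0.04861 = 0.6611 eV.
λ = hc/ΔE = 1240 / 0.6611 = 1876 nm.
This line belongs to the Paschen series.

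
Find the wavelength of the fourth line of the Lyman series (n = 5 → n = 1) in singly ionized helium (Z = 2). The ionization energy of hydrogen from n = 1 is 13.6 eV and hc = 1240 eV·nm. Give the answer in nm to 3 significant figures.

23.7 nm

The Lyman series terminates on n_f = 1; the fourth line has n_i = 1+4 = 5.
ΔE = 54.40 × (1/1² − 1/5²) = 52.22 eV.
λ = 1240 / 52.22 = 23.7 nm.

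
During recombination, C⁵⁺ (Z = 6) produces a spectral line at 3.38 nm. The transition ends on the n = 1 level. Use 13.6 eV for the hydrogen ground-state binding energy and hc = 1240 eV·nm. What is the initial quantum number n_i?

The photon energy is ΔE = hc/λ = 1240 / 3.38 = 366.9 eV.
With Z = 6, ΔE = 489.6 × (1/n_f² − 1/n_i²), so 1/n_f² − 1/n_i² = 0.7493.
With n_f = 1: 1/n_i² = 1/1 − 0.7493 = 0.2507, so n_i ≈ 2.00.

n_i = 2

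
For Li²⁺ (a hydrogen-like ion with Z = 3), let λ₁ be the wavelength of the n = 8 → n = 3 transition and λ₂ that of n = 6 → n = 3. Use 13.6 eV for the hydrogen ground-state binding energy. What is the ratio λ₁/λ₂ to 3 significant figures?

0.873

λ ∝ 1/ΔE ∝ 1/(1/n_f² − 1/n_i²), and the Z² and hc factors cancel in the ratio.
λ₁/λ₂ = (1/3² − 1/6²)/(1/3² − 1/8²) = 0.08333/0.09549 = 0.873.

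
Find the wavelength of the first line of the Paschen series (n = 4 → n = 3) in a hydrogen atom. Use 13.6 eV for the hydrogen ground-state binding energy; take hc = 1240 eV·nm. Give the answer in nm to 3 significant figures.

1880 nm

The Paschen series terminates on n_f = 3; the first line has n_i = 3+1 = 4.
ΔE = 13.60 × (1/3² − 1/4²) = 0.6611 eV.
λ = 1240 / 0.6611 = 1880 nm.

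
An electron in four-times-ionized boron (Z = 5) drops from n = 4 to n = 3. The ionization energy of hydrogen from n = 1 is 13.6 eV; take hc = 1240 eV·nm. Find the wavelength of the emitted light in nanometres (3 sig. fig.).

75.0 nm

For Z = 5 the level energies scale as Z², so the effective Rydberg energy is 13.6 × 25 = 340.0 eV.
ΔE = 340.0 × (1/3² − 1/4²) = 340.0 × 0.04861 = 16.53 eV.
λ = hc/ΔE = 1240 / 16.53 = 75.0 nm.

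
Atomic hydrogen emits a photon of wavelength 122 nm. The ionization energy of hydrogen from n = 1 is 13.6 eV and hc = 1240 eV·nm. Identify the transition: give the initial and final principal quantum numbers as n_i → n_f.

n_i = 2, n_f = 1

The photon energy is ΔE = hc/λ = 1240 / 122 = 10.16 eV.
With Z = 1, ΔE = 13.60 × (1/n_f² − 1/n_i²), so 1/n_f² − 1/n_i² = 0.7473.
Trying n_f = 1 gives 1/n_i² = 0.2527, i.e. n_i ≈ 2; this pair matches.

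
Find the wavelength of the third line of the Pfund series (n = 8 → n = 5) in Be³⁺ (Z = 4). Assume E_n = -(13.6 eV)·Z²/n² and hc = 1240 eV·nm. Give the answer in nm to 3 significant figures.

The Pfund series terminates on n_f = 5; the third line has n_i = 5+3 = 8.
ΔE = 217.6 × (1/5² − 1/8²) = 5.304 eV.
λ = 1240 / 5.304 = 234 nm.

234 nm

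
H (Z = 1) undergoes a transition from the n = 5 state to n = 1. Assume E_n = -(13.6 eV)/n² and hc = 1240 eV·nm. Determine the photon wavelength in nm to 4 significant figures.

ΔE = 13.60 × (1/1² − 1/5²) = 13.60 × 0.9600 = 13.06 eV.
λ = hc/ΔE = 1240 / 13.06 = 94.98 nm.
This line belongs to the Lyman series.

94.98 nm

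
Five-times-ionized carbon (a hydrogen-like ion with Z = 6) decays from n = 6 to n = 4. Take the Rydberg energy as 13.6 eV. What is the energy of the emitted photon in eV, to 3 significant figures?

17.0 eV

The Bohr energies scale as Z², so for Z = 6: E_n = −489.6/n² eV.
E_6 = −489.6/36 = −13.60 eV and E_4 = −489.6/16 = −30.60 eV.
The photon energy is |E_6 − E_4| = 17.0 eV.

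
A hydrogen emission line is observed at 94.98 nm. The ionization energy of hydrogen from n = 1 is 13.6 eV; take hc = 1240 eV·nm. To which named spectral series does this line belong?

ΔE = 1240/94.98 = 13.06 eV.
This matches 13.6 × (1/1² − 1/5²), so n_f = 1: the Lyman series.

Lyman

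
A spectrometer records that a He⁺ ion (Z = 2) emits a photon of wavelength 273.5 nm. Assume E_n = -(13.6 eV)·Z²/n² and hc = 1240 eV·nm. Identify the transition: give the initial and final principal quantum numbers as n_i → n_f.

The photon energy is ΔE = hc/λ = 1240 / 273.5 = 4.534 eV.
With Z = 2, ΔE = 54.40 × (1/n_f² − 1/n_i²), so 1/n_f² − 1/n_i² = 0.08334.
Trying n_f = 3 gives 1/n_i² = 0.02777, i.e. n_i ≈ 6; this pair matches.

n_i = 6, n_f = 3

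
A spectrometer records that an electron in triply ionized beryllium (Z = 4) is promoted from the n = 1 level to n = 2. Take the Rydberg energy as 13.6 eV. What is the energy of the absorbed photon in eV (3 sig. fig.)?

The Bohr energies scale as Z², so for Z = 4: E_n = −217.6/n² eV.
E_2 = −217.6/4 = −54.40 eV and E_1 = −217.6/1 = −217.6 eV.
The photon energy is |E_2 − E_1| = 163 eV.

163 eV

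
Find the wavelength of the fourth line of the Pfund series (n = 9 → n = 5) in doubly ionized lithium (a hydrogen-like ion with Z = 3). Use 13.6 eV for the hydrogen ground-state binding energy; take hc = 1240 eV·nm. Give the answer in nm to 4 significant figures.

The Pfund series terminates on n_f = 5; the fourth line has n_i = 5+4 = 9.
ΔE = 122.4 × (1/5² − 1/9²) = 3.385 eV.
λ = 1240 / 3.385 = 366.3 nm.

366.3 nm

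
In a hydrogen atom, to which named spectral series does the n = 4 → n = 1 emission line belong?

The series is set by the lower level: n_f = 1 is the Lyman series.

Lyman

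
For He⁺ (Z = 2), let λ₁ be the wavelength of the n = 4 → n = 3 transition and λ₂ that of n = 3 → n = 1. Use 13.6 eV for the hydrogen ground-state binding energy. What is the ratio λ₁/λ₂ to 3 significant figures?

18.3

λ ∝ 1/ΔE ∝ 1/(1/n_f² − 1/n_i²), and the Z² and hc factors cancel in the ratio.
λ₁/λ₂ = (1/1² − 1/3²)/(1/3² − 1/4²) = 0.8889/0.04861 = 18.3.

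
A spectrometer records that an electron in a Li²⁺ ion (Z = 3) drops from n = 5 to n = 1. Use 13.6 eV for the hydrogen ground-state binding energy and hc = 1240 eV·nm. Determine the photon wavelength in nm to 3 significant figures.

10.6 nm

For Z = 3 the level energies scale as Z², so the effective Rydberg energy is 13.6 × 9 = 122.4 eV.
ΔE = 122.4 × (1/1² − 1/5²) = 122.4 × 0.9600 = 117.5 eV.
λ = hc/ΔE = 1240 / 117.5 = 10.6 nm.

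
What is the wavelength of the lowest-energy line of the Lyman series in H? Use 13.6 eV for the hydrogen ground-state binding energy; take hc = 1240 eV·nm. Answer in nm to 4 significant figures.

121.6 nm

The Lyman series terminates on n_f = 1; the first line has n_i = 1+1 = 2.
ΔE = 13.60 × (1/1² − 1/2²) = 10.20 eV.
λ = 1240 / 10.20 = 121.6 nm.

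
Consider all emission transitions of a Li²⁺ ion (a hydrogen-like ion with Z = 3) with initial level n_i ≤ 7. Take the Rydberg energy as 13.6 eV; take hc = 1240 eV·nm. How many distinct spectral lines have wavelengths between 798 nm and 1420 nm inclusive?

2

Enumerate all n_i → n_f pairs with 1 ≤ n_f < n_i ≤ 7 and compute λ = 1240 / [13.6·9·(1/n_f² − 1/n_i²)].
Lines falling in [798, 1420] nm: 6→5 (828.9 nm), 7→6 (1375 nm).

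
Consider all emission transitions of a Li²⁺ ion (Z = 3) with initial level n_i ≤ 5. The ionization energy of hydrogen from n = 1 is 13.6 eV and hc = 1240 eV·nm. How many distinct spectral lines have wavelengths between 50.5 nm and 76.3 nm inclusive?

Enumerate all n_i → n_f pairs with 1 ≤ n_f < n_i ≤ 5 and compute λ = 1240 / [13.6·9·(1/n_f² − 1/n_i²)].
Lines falling in [50.5, 76.3] nm: 4→2 (54.03 nm), 3→2 (72.94 nm).

2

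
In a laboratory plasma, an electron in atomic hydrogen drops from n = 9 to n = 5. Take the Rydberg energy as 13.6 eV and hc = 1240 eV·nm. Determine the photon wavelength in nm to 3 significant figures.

ΔE = 13.60 × (1/5² − 1/9²) = 13.60 × 0.02765 = 0.3761 eV.
λ = hc/ΔE = 1240 / 0.3761 = 3300 nm.

3300 nm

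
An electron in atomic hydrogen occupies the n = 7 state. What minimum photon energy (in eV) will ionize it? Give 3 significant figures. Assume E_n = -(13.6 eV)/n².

0.278 eV

E_7 = −13.60/49 = −0.278 eV, so ionization (to E = 0) requires 0.278 eV.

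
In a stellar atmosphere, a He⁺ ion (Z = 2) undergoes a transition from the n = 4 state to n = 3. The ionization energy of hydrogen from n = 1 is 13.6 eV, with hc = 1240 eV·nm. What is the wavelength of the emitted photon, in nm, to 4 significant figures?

For Z = 2 the level energies scale as Z², so the effective Rydberg energy is 13.6 × 4 = 54.40 eV.
ΔE = 54.40 × (1/3² − 1/4²) = 54.40 × 0.04861 = 2.644 eV.
λ = hc/ΔE = 1240 / 2.644 = 468.9 nm.

468.9 nm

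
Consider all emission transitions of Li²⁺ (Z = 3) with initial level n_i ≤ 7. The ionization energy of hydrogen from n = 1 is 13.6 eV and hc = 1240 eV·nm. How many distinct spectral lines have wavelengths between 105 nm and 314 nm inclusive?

Enumerate all n_i → n_f pairs with 1 ≤ n_f < n_i ≤ 7 and compute λ = 1240 / [13.6·9·(1/n_f² − 1/n_i²)].
Lines falling in [105, 314] nm: 7→3 (111.7 nm), 6→3 (121.6 nm), 5→3 (142.5 nm), 4→3 (208.4 nm), 7→4 (240.7 nm), 6→4 (291.8 nm).

6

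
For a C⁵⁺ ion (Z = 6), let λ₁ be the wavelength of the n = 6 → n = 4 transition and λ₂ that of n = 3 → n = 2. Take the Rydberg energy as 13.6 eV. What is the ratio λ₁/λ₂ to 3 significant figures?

4.00

λ ∝ 1/ΔE ∝ 1/(1/n_f² − 1/n_i²), and the Z² and hc factors cancel in the ratio.
λ₁/λ₂ = (1/2² − 1/3²)/(1/4² − 1/6²) = 0.1389/0.03472 = 4.00.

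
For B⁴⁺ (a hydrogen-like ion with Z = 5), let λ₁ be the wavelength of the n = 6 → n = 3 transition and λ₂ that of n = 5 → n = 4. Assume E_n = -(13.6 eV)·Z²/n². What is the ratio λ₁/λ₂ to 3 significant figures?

λ ∝ 1/ΔE ∝ 1/(1/n_f² − 1/n_i²), and the Z² and hc factors cancel in the ratio.
λ₁/λ₂ = (1/4² − 1/5²)/(1/3² − 1/6²) = 0.02250/0.08333 = 0.270.

0.270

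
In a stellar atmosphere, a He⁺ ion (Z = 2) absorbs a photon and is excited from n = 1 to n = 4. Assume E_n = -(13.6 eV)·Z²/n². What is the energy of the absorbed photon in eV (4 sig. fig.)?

The Bohr energies scale as Z², so for Z = 2: E_n = −54.40/n² eV.
E_4 = −54.40/16 = −3.400 eV and E_1 = −54.40/1 = −54.40 eV.
The photon energy is |E_4 − E_1| = 51.00 eV.

51.00 eV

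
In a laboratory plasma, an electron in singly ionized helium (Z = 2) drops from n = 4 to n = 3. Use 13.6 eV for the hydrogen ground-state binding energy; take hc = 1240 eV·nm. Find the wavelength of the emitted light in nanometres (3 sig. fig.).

469 nm

For Z = 2 the level energies scale as Z², so the effective Rydberg energy is 13.6 × 4 = 54.40 eV.
ΔE = 54.40 × (1/3² − 1/4²) = 54.40 × 0.04861 = 2.644 eV.
λ = hc/ΔE = 1240 / 2.644 = 469 nm.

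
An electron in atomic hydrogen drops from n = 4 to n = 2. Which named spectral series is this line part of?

Balmer

The series is set by the lower level: n_f = 2 is the Balmer series.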